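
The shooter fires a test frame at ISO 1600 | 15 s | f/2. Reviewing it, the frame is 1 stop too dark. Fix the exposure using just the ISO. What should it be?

ISO 3200

Underexposed by 1 stop → need 1 stop brighter.
ISO: 1600 → 3200.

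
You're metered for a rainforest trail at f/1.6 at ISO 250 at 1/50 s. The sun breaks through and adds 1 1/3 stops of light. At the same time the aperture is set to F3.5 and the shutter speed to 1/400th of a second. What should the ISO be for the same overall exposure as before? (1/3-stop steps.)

Scene light: 1 1/3 stops brighter.
Aperture: f/1.6 → f/1.8 → f/2 → f/2.2 → f/2.5 → f/2.8 → f/3.2 → f/3.5 — 2 1/3 stops narrower (darker).
Shutter speed: 1/50 → 1/60 → 1/80 → 1/100 → 1/125 → 1/160 → 1/200 → 1/250 → 1/320 → 1/400 — 3 stops shorter (darker).
Net so far: 4 stops darker. ISO: 250 → 320 → 400 → 500 → 640 → 800 → 1000 → 1250 → 1600 → 2000 → 2500 → 3200 → 4000.

ISO 4000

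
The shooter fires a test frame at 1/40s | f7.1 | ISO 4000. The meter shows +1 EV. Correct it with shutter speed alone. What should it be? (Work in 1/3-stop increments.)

Overexposed by 1 stop → need 1 stop darker.
Shutter speed: 1/40 → 1/50 → 1/60 → 1/80.

1/80s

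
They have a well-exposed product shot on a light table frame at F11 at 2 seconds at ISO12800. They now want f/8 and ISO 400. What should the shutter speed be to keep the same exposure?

Aperture: f/11 → f/8 — 1 stop wider (brighter).
ISO: 12800 → 6400 → 3200 → 1600 → 800 → 400 — 5 stops lower (darker).
Net change so far: 4 stops darker. Offset with the shutter speed: 2 → 4 → 8 → 15 → 30.

30 s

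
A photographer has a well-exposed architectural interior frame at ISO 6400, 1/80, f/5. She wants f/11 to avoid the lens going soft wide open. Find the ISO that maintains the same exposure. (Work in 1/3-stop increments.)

ISO 32000

Aperture: f/5 → f/5.6 → f/6.3 → f/7.1 → f/8 → f/9 → f/10 → f/11 — 2 1/3 stops narrower (darker).
Need 2 1/3 stops brighter from the ISO: 6400 → 8000 → 10000 → 12800 → 16000 → 20000 → 25600 → 32000.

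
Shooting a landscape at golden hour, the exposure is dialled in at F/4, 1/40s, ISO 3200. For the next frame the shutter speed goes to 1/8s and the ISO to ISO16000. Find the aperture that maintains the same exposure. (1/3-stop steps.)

Shutter speed: 1/40 → 1/30 → 1/25 → 1/20 → 1/15 → 1/13 → 1/10 → 1/8 — 2 1/3 stops longer (brighter).
ISO: 3200 → 4000 → 5000 → 6400 → 8000 → 10000 → 12800 → 16000 — 2 1/3 stops raised (brighter).
Net change so far: 4 2/3 stops brighter. Offset with the aperture: f/4 → f/4.5 → f/5 → f/5.6 → f/6.3 → f/7.1 → f/8 → f/9 → f/10 → f/11 → f/13 → f/14 → f/16 → f/18 → f/20.

f/20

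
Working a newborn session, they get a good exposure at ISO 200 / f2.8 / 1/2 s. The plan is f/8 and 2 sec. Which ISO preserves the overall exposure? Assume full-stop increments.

Aperture: f/2.8 → f/4 → f/5.6 → f/8 — 3 stops smaller aperture (darker).
Shutter speed: 1/2 → 1 → 2 — 2 stops slower (brighter).
Net change so far: 1 stop darker. Offset with the ISO: 200 → 400.

ISO 400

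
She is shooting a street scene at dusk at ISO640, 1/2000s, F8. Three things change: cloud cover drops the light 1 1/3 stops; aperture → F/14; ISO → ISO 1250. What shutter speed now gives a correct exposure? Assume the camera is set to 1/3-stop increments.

1/500s

Scene light: 1 1/3 stops darker.
Aperture: f/8 → f/9 → f/10 → f/11 → f/13 → f/14 — 1 2/3 stops stopped down (darker).
ISO: 640 → 800 → 1000 → 1250 — 1 stop raised (brighter).
Net so far: 2 stops darker. Shutter speed: 1/2000 → 1/1600 → 1/1250 → 1/1000 → 1/800 → 1/640 → 1/500.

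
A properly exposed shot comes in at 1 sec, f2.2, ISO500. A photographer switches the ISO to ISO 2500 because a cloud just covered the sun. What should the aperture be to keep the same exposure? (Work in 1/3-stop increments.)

f/5

ISO: 500 → 640 → 800 → 1000 → 1250 → 1600 → 2000 → 2500 — 2 1/3 stops raised (brighter).
Need 2 1/3 stops darker from the aperture: f/2.2 → f/2.5 → f/2.8 → f/3.2 → f/3.5 → f/4 → f/4.5 → f/5.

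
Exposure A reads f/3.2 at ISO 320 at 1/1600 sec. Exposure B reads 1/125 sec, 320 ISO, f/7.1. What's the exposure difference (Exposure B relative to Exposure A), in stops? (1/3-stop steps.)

Aperture: f/3.2 → f/3.5 → f/4 → f/4.5 → f/5 → f/5.6 → f/6.3 → f/7.1 — 2 1/3 stops smaller aperture (darker).
Shutter speed: 1/1600 → 1/1250 → 1/1000 → 1/800 → 1/640 → 1/500 → 1/400 → 1/320 → 1/250 → 1/200 → 1/160 → 1/125 — 3 2/3 stops longer (brighter).
ISO: unchanged.
Net: −2 1/3 +3 2/3 = +1 1/3 stops.

1 1/3 stops brighter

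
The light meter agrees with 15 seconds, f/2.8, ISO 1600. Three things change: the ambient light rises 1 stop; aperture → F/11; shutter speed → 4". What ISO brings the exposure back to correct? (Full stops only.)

Scene light: 1 stop brighter.
Aperture: f/2.8 → f/4 → f/5.6 → f/8 → f/11 — 4 stops smaller aperture (darker).
Shutter speed: 15 → 8 → 4 — 2 stops faster (darker).
Net so far: 5 stops darker. ISO: 1600 → 3200 → 6400 → 12800 → 25600 → 51200.

ISO 51200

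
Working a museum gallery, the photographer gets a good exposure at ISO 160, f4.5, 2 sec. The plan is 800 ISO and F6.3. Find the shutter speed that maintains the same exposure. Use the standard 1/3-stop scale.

0.8 s

ISO: 160 → 200 → 250 → 320 → 400 → 500 → 640 → 800 — 2 1/3 stops higher (brighter).
Aperture: f/4.5 → f/5 → f/5.6 → f/6.3 — 1 stop smaller aperture (darker).
Net change so far: 1 1/3 stops brighter. Offset with the shutter speed: 2 → 1.6 → 1.3 → 1 → 0.8.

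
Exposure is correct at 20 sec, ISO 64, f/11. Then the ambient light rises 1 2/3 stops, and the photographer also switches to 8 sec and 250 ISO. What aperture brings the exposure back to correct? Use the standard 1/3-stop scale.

Scene light: 1 2/3 stops brighter.
Shutter speed: 20 → 15 → 13 → 10 → 8 — 1 1/3 stops shorter (darker).
ISO: 64 → 80 → 100 → 125 → 160 → 200 → 250 — 2 stops raised (brighter).
Net so far: 2 1/3 stops brighter. Aperture: f/11 → f/13 → f/14 → f/16 → f/18 → f/20 → f/22 → f/25.

f/25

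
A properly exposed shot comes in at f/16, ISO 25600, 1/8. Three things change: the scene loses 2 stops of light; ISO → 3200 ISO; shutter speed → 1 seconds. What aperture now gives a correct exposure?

Scene light: 2 stops darker.
ISO: 25600 → 12800 → 6400 → 3200 — 3 stops lower (darker).
Shutter speed: 1/8 → 1/4 → 1/2 → 1 — 3 stops longer (brighter).
Net so far: 2 stops darker. Aperture: f/16 → f/11 → f/8.

f/8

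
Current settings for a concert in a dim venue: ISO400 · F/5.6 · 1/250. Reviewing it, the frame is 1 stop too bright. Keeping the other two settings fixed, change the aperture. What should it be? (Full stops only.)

Overexposed by 1 stop → need 1 stop darker.
Aperture: f/5.6 → f/8.

f/8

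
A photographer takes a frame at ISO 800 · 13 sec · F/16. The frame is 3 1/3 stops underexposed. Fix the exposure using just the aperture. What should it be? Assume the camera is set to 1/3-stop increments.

f/5

Underexposed by 3 1/3 stops → need 3 1/3 stops brighter.
Aperture: f/16 → f/14 → f/13 → f/11 → f/10 → f/9 → f/8 → f/7.1 → f/6.3 → f/5.6 → f/5.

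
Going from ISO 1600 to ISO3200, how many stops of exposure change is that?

1600 → 3200 — count the steps: 1 stop.

1 stop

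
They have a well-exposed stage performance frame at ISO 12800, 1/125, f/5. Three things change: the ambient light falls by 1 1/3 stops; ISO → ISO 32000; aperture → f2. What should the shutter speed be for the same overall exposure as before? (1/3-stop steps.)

1/800s

Scene light: 1 1/3 stops darker.
ISO: 12800 → 16000 → 20000 → 25600 → 32000 — 1 1/3 stops higher (brighter).
Aperture: f/5 → f/4.5 → f/4 → f/3.5 → f/3.2 → f/2.8 → f/2.5 → f/2.2 → f/2 — 2 2/3 stops wider (brighter).
Net so far: 2 2/3 stops brighter. Shutter speed: 1/125 → 1/160 → 1/200 → 1/250 → 1/320 → 1/400 → 1/500 → 1/640 → 1/800.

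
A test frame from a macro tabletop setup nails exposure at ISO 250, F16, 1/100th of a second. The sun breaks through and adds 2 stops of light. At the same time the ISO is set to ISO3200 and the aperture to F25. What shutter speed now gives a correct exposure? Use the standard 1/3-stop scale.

Scene light: 2 stops brighter.
ISO: 250 → 320 → 400 → 500 → 640 → 800 → 1000 → 1250 → 1600 → 2000 → 2500 → 3200 — 3 2/3 stops raised (brighter).
Aperture: f/16 → f/18 → f/20 → f/22 → f/25 — 1 1/3 stops smaller aperture (darker).
Net so far: 4 1/3 stops brighter. Shutter speed: 1/100 → 1/125 → 1/160 → 1/200 → 1/250 → 1/320 → 1/400 → 1/500 → 1/640 → 1/800 → 1/1000 → 1/1250 → 1/1600 → 1/2000.

1/2000s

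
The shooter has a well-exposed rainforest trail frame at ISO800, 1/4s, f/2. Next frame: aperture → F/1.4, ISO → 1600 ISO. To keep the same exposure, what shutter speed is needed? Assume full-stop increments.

1/15s

Aperture: f/2 → f/1.4 — 1 stop opened up (brighter).
ISO: 800 → 1600 — 1 stop raised (brighter).
Net change so far: 2 stops brighter. Offset with the shutter speed: 1/4 → 1/8 → 1/15.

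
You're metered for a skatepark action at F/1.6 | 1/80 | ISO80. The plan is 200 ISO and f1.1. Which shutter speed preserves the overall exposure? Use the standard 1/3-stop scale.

1/400s

ISO: 80 → 100 → 125 → 160 → 200 — 1 1/3 stops higher (brighter).
Aperture: f/1.6 → f/1.4 → f/1.2 → f/1.1 — 1 stop wider (brighter).
Net change so far: 2 1/3 stops brighter. Offset with the shutter speed: 1/80 → 1/100 → 1/125 → 1/160 → 1/200 → 1/250 → 1/320 → 1/400.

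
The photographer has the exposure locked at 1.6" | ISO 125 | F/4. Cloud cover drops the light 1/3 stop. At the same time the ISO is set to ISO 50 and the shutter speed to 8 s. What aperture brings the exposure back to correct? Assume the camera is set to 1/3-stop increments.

f/5

Scene light: 1/3 stop darker.
ISO: 125 → 100 → 80 → 64 → 50 — 1 1/3 stops dropped (darker).
Shutter speed: 1.6 → 2 → 2.5 → 3.2 → 4 → 5 → 6 → 8 — 2 1/3 stops slower (brighter).
Net so far: 2/3 stop brighter. Aperture: f/4 → f/4.5 → f/5.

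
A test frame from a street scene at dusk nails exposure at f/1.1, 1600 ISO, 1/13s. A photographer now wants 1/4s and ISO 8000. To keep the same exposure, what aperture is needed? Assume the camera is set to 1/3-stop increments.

Shutter speed: 1/13 → 1/10 → 1/8 → 1/6 → 1/5 → 1/4 — 1 2/3 stops slower (brighter).
ISO: 1600 → 2000 → 2500 → 3200 → 4000 → 5000 → 6400 → 8000 — 2 1/3 stops raised (brighter).
Net change so far: 4 stops brighter. Offset with the aperture: f/1.1 → f/1.2 → f/1.4 → f/1.6 → f/1.8 → f/2 → f/2.2 → f/2.5 → f/2.8 → f/3.2 → f/3.5 → f/4 → f/4.5.

f/4.5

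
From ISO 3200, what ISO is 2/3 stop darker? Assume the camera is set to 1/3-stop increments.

ISO: 3200 → 2500 → 2000 — 2/3 stop dropped (darker).

ISO 2000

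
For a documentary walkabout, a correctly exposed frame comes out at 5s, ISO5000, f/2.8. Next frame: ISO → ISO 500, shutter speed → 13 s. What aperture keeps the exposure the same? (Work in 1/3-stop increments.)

f/1.4

ISO: 5000 → 4000 → 3200 → 2500 → 2000 → 1600 → 1250 → 1000 → 800 → 640 → 500 — 3 1/3 stops lower (darker).
Shutter speed: 5 → 6 → 8 → 10 → 13 — 1 1/3 stops longer (brighter).
Net change so far: 2 stops darker. Offset with the aperture: f/2.8 → f/2.5 → f/2.2 → f/2 → f/1.8 → f/1.6 → f/1.4.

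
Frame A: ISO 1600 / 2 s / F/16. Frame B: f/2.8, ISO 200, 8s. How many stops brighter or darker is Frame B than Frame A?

Aperture: f/16 → f/11 → f/8 → f/5.6 → f/4 → f/2.8 — 5 stops wider (brighter).
Shutter speed: 2 → 4 → 8 — 2 stops longer (brighter).
ISO: 1600 → 800 → 400 → 200 — 3 stops dropped (darker).
Net: +5 +2 −3 = +4 stops.

4 stops brighter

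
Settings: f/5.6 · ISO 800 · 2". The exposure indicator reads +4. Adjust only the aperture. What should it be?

f/22

Overexposed by 4 stops → need 4 stops darker.
Aperture: f/5.6 → f/8 → f/11 → f/16 → f/22.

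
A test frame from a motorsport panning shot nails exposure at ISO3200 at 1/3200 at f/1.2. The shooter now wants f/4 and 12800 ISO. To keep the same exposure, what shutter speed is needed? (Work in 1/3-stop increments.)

Aperture: f/1.2 → f/1.4 → f/1.6 → f/1.8 → f/2 → f/2.2 → f/2.5 → f/2.8 → f/3.2 → f/3.5 → f/4 — 3 1/3 stops smaller aperture (darker).
ISO: 3200 → 4000 → 5000 → 6400 → 8000 → 10000 → 12800 — 2 stops raised (brighter).
Net change so far: 1 1/3 stops darker. Offset with the shutter speed: 1/3200 → 1/2500 → 1/2000 → 1/1600 → 1/1250.

1/1250s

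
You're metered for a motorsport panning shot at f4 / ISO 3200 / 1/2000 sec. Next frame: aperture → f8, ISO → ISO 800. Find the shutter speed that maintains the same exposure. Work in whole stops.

Aperture: f/4 → f/5.6 → f/8 — 2 stops narrower (darker).
ISO: 3200 → 1600 → 800 — 2 stops dropped (darker).
Net change so far: 4 stops darker. Offset with the shutter speed: 1/2000 → 1/1000 → 1/500 → 1/250 → 1/125.

1/125s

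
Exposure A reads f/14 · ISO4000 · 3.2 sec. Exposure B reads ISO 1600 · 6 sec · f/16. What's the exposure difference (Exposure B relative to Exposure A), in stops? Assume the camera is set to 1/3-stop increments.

Aperture: f/14 → f/16 — 1/3 stop stopped down (darker).
Shutter speed: 3.2 → 4 → 5 → 6 — 1 stop slower (brighter).
ISO: 4000 → 3200 → 2500 → 2000 → 1600 — 1 1/3 stops dropped (darker).
Net: −1/3 +1 −1 1/3 = −2/3 stops.

2/3 stop darker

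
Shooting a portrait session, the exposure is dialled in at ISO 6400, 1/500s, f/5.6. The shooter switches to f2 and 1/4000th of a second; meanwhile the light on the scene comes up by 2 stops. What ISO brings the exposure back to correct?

ISO 1600

Scene light: 2 stops brighter.
Aperture: f/5.6 → f/4 → f/2.8 → f/2 — 3 stops larger aperture (brighter).
Shutter speed: 1/500 → 1/1000 → 1/2000 → 1/4000 — 3 stops faster (darker).
Net so far: 2 stops brighter. ISO: 6400 → 3200 → 1600.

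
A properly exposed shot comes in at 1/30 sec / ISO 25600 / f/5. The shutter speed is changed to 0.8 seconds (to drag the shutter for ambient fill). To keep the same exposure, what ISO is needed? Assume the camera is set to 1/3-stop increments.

ISO 1000

Shutter speed: 1/30 → 1/25 → 1/20 → 1/15 → 1/13 → 1/10 → 1/8 → 1/6 → 1/5 → 1/4 → 0.3 → 0.4 → 0.5 → 0.6 → 0.8 — 4 2/3 stops longer (brighter).
Need 4 2/3 stops darker from the ISO: 25600 → 20000 → 16000 → 12800 → 10000 → 8000 → 6400 → 5000 → 4000 → 3200 → 2500 → 2000 → 1600 → 1250 → 1000.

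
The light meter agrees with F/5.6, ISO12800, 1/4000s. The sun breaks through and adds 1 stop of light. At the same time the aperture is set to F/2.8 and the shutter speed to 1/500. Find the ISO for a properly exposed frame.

ISO 200

Scene light: 1 stop brighter.
Aperture: f/5.6 → f/4 → f/2.8 — 2 stops opened up (brighter).
Shutter speed: 1/4000 → 1/2000 → 1/1000 → 1/500 — 3 stops slower (brighter).
Net so far: 6 stops brighter. ISO: 12800 → 6400 → 3200 → 1600 → 800 → 400 → 200.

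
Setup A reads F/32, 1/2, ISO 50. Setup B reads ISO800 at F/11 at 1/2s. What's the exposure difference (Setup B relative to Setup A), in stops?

Aperture: f/32 → f/22 → f/16 → f/11 — 3 stops larger aperture (brighter).
Shutter speed: unchanged.
ISO: 50 → 100 → 200 → 400 → 800 — 4 stops higher (brighter).
Net: +3 +4 = +7 stops.

7 stops brighter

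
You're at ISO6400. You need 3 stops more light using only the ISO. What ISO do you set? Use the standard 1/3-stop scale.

ISO 51200

ISO: 6400 → 8000 → 10000 → 12800 → 16000 → 20000 → 25600 → 32000 → 40000 → 51200 — 3 stops raised (brighter).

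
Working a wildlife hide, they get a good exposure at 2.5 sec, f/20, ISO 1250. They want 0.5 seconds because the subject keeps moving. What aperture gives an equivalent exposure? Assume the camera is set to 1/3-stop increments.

f/9

Shutter speed: 2.5 → 2 → 1.6 → 1.3 → 1 → 0.8 → 0.6 → 0.5 — 2 1/3 stops faster (darker).
Need 2 1/3 stops brighter from the aperture: f/20 → f/18 → f/16 → f/14 → f/13 → f/11 → f/10 → f/9.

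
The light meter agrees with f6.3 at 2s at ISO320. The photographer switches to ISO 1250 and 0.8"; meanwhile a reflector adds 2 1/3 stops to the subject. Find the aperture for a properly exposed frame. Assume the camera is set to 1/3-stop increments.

Scene light: 2 1/3 stops brighter.
ISO: 320 → 400 → 500 → 640 → 800 → 1000 → 1250 — 2 stops raised (brighter).
Shutter speed: 2 → 1.6 → 1.3 → 1 → 0.8 — 1 1/3 stops faster (darker).
Net so far: 3 stops brighter. Aperture: f/6.3 → f/7.1 → f/8 → f/9 → f/10 → f/11 → f/13 → f/14 → f/16 → f/18.

f/18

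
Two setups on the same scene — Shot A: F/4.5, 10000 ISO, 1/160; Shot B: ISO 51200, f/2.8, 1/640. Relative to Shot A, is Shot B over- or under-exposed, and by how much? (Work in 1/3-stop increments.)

Aperture: f/4.5 → f/4 → f/3.5 → f/3.2 → f/2.8 — 1 1/3 stops larger aperture (brighter).
Shutter speed: 1/160 → 1/200 → 1/250 → 1/320 → 1/400 → 1/500 → 1/640 — 2 stops faster (darker).
ISO: 10000 → 12800 → 16000 → 20000 → 25600 → 32000 → 40000 → 51200 — 2 1/3 stops raised (brighter).
Net: +1 1/3 −2 +2 1/3 = +1 2/3 stops.

1 2/3 stops brighter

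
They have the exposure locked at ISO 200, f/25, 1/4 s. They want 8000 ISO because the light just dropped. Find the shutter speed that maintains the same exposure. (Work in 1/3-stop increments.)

1/160s

ISO: 200 → 250 → 320 → 400 → 500 → 640 → 800 → 1000 → 1250 → 1600 → 2000 → 2500 → 3200 → 4000 → 5000 → 6400 → 8000 — 5 1/3 stops raised (brighter).
Need 5 1/3 stops darker from the shutter speed: 1/4 → 1/5 → 1/6 → 1/8 → 1/10 → 1/13 → 1/15 → 1/20 → 1/25 → 1/30 → 1/40 → 1/50 → 1/60 → 1/80 → 1/100 → 1/125 → 1/160.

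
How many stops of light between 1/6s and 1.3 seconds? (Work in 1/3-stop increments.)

1/6 → 1/5 → 1/4 → 0.3 → 0.4 → 0.5 → 0.6 → 0.8 → 1 → 1.3 — count the steps: 9 third-stops = 3 stops.

3 stops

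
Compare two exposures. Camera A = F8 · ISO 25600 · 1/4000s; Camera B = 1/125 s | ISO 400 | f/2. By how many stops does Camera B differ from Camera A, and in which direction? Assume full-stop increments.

3 stops brighter

Aperture: f/8 → f/5.6 → f/4 → f/2.8 → f/2 — 4 stops wider (brighter).
Shutter speed: 1/4000 → 1/2000 → 1/1000 → 1/500 → 1/250 → 1/125 — 5 stops slower (brighter).
ISO: 25600 → 12800 → 6400 → 3200 → 1600 → 800 → 400 — 6 stops dropped (darker).
Net: +4 +5 −6 = +3 stops.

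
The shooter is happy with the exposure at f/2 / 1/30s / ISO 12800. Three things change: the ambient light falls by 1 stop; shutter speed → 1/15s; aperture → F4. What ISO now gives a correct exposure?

ISO 51200

Scene light: 1 stop darker.
Shutter speed: 1/30 → 1/15 — 1 stop slower (brighter).
Aperture: f/2 → f/2.8 → f/4 — 2 stops stopped down (darker).
Net so far: 2 stops darker. ISO: 12800 → 25600 → 51200.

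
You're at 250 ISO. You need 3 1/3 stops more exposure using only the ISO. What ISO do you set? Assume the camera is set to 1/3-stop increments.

ISO 2500

ISO: 250 → 320 → 400 → 500 → 640 → 800 → 1000 → 1250 → 1600 → 2000 → 2500 — 3 1/3 stops raised (brighter).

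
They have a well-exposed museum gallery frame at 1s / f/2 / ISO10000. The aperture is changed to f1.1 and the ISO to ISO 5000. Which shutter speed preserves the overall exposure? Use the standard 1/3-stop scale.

Aperture: f/2 → f/1.8 → f/1.6 → f/1.4 → f/1.2 → f/1.1 — 1 2/3 stops larger aperture (brighter).
ISO: 10000 → 8000 → 6400 → 5000 — 1 stop dropped (darker).
Net change so far: 2/3 stop brighter. Offset with the shutter speed: 1 → 0.8 → 0.6.

0.6 s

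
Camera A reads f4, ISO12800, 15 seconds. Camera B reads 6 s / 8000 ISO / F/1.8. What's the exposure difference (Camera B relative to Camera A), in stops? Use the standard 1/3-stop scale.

Aperture: f/4 → f/3.5 → f/3.2 → f/2.8 → f/2.5 → f/2.2 → f/2 → f/1.8 — 2 1/3 stops opened up (brighter).
Shutter speed: 15 → 13 → 10 → 8 → 6 — 1 1/3 stops shorter (darker).
ISO: 12800 → 10000 → 8000 — 2/3 stop lower (darker).
Net: +2 1/3 −1 1/3 −2/3 = +1/3 stops.

1/3 stop brighter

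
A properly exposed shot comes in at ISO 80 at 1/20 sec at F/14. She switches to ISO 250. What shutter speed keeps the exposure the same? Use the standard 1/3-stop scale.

1/60s

ISO: 80 → 100 → 125 → 160 → 200 → 250 — 1 2/3 stops raised (brighter).
Need 1 2/3 stops darker from the shutter speed: 1/20 → 1/25 → 1/30 → 1/40 → 1/50 → 1/60.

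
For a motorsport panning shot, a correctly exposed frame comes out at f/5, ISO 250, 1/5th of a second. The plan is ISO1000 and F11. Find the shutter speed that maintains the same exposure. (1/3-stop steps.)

1/4s

ISO: 250 → 320 → 400 → 500 → 640 → 800 → 1000 — 2 stops raised (brighter).
Aperture: f/5 → f/5.6 → f/6.3 → f/7.1 → f/8 → f/9 → f/10 → f/11 — 2 1/3 stops smaller aperture (darker).
Net change so far: 1/3 stop darker. Offset with the shutter speed: 1/5 → 1/4.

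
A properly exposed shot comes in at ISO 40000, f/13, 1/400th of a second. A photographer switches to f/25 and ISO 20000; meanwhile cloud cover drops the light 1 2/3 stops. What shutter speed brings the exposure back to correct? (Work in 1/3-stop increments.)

Scene light: 1 2/3 stops darker.
Aperture: f/13 → f/14 → f/16 → f/18 → f/20 → f/22 → f/25 — 2 stops narrower (darker).
ISO: 40000 → 32000 → 25600 → 20000 — 1 stop lower (darker).
Net so far: 4 2/3 stops darker. Shutter speed: 1/400 → 1/320 → 1/250 → 1/200 → 1/160 → 1/125 → 1/100 → 1/80 → 1/60 → 1/50 → 1/40 → 1/30 → 1/25 → 1/20 → 1/15.

1/15s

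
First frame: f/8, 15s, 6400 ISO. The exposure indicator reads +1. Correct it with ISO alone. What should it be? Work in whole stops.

Overexposed by 1 stop → need 1 stop darker.
ISO: 6400 → 3200.

ISO 3200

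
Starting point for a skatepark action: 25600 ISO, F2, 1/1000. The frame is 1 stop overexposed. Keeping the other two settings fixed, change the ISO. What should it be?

Overexposed by 1 stop → need 1 stop darker.
ISO: 25600 → 12800.

ISO 12800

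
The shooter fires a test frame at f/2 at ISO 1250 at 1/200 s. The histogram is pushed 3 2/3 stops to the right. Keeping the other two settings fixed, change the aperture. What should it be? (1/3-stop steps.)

f/7.1

Overexposed by 3 2/3 stops → need 3 2/3 stops darker.
Aperture: f/2 → f/2.2 → f/2.5 → f/2.8 → f/3.2 → f/3.5 → f/4 → f/4.5 → f/5 → f/5.6 → f/6.3 → f/7.1.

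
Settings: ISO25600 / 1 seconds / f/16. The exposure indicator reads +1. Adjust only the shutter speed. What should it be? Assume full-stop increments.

1/2s

Overexposed by 1 stop → need 1 stop darker.
Shutter speed: 1 → 1/2.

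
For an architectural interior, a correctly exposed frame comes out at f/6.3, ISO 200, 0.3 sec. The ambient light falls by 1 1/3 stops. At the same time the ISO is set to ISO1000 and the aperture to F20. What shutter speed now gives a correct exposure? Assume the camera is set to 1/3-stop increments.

1.6 s

Scene light: 1 1/3 stops darker.
ISO: 200 → 250 → 320 → 400 → 500 → 640 → 800 → 1000 — 2 1/3 stops raised (brighter).
Aperture: f/6.3 → f/7.1 → f/8 → f/9 → f/10 → f/11 → f/13 → f/14 → f/16 → f/18 → f/20 — 3 1/3 stops smaller aperture (darker).
Net so far: 2 1/3 stops darker. Shutter speed: 0.3 → 0.4 → 0.5 → 0.6 → 0.8 → 1 → 1.3 → 1.6.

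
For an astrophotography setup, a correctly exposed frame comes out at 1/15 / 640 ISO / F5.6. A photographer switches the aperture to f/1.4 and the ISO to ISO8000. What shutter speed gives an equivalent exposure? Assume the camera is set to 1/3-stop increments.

Aperture: f/5.6 → f/5 → f/4.5 → f/4 → f/3.5 → f/3.2 → f/2.8 → f/2.5 → f/2.2 → f/2 → f/1.8 → f/1.6 → f/1.4 — 4 stops larger aperture (brighter).
ISO: 640 → 800 → 1000 → 1250 → 1600 → 2000 → 2500 → 3200 → 4000 → 5000 → 6400 → 8000 — 3 2/3 stops raised (brighter).
Net change so far: 7 2/3 stops brighter. Offset with the shutter speed: 1/15 → 1/20 → 1/25 → 1/30 → 1/40 → 1/50 → 1/60 → 1/80 → 1/100 → 1/125 → 1/160 → 1/200 → 1/250 → 1/320 → 1/400 → 1/500 → 1/640 → 1/800 → 1/1000 → 1/1250 → 1/1600 → 1/2000 → 1/2500 → 1/3200.

1/3200s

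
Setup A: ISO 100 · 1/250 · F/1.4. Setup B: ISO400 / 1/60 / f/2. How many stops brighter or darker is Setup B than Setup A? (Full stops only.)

3 stops brighter

Aperture: f/1.4 → f/2 — 1 stop smaller aperture (darker).
Shutter speed: 1/250 → 1/125 → 1/60 — 2 stops slower (brighter).
ISO: 100 → 200 → 400 — 2 stops raised (brighter).
Net: −1 +2 +2 = +3 stops.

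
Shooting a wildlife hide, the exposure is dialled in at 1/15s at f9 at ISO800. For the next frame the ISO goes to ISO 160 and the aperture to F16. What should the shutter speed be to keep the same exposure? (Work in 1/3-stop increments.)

ISO: 800 → 640 → 500 → 400 → 320 → 250 → 200 → 160 — 2 1/3 stops dropped (darker).
Aperture: f/9 → f/10 → f/11 → f/13 → f/14 → f/16 — 1 2/3 stops stopped down (darker).
Net change so far: 4 stops darker. Offset with the shutter speed: 1/15 → 1/13 → 1/10 → 1/8 → 1/6 → 1/5 → 1/4 → 0.3 → 0.4 → 0.5 → 0.6 → 0.8 → 1.

1 s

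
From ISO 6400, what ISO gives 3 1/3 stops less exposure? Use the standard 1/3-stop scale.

ISO 640

ISO: 6400 → 5000 → 4000 → 3200 → 2500 → 2000 → 1600 → 1250 → 1000 → 800 → 640 — 3 1/3 stops dropped (darker).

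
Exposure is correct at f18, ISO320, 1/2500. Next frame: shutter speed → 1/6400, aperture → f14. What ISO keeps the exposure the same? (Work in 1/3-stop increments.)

Shutter speed: 1/2500 → 1/3200 → 1/4000 → 1/5000 → 1/6400 — 1 1/3 stops shorter (darker).
Aperture: f/18 → f/16 → f/14 — 2/3 stop opened up (brighter).
Net change so far: 2/3 stop darker. Offset with the ISO: 320 → 400 → 500.

ISO 500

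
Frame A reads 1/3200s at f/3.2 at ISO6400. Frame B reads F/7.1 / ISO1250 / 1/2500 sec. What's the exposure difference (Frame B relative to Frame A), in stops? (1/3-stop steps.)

4 1/3 stops darker

Aperture: f/3.2 → f/3.5 → f/4 → f/4.5 → f/5 → f/5.6 → f/6.3 → f/7.1 — 2 1/3 stops stopped down (darker).
Shutter speed: 1/3200 → 1/2500 — 1/3 stop slower (brighter).
ISO: 6400 → 5000 → 4000 → 3200 → 2500 → 2000 → 1600 → 1250 — 2 1/3 stops lower (darker).
Net: −2 1/3 +1/3 −2 1/3 = −4 1/3 stops.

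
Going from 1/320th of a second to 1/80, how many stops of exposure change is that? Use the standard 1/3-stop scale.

2 stops

1/320 → 1/250 → 1/200 → 1/160 → 1/125 → 1/100 → 1/80 — count the steps: 6 third-stops = 2 stops.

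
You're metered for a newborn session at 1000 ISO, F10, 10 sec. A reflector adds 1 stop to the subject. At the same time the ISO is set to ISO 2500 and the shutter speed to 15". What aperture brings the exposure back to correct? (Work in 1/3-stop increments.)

Scene light: 1 stop brighter.
ISO: 1000 → 1250 → 1600 → 2000 → 2500 — 1 1/3 stops raised (brighter).
Shutter speed: 10 → 13 → 15 — 2/3 stop longer (brighter).
Net so far: 3 stops brighter. Aperture: f/10 → f/11 → f/13 → f/14 → f/16 → f/18 → f/20 → f/22 → f/25 → f/29.

f/29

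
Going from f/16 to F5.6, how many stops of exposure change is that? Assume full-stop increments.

f/16 → f/11 → f/8 → f/5.6 — count the steps: 3 stops.

3 stops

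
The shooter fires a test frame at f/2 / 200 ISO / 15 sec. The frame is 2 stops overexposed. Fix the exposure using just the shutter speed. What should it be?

Overexposed by 2 stops → need 2 stops darker.
Shutter speed: 15 → 8 → 4.

4 s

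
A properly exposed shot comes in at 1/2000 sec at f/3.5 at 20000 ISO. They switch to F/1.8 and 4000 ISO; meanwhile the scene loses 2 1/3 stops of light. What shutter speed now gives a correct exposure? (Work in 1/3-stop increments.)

Scene light: 2 1/3 stops darker.
Aperture: f/3.5 → f/3.2 → f/2.8 → f/2.5 → f/2.2 → f/2 → f/1.8 — 2 stops opened up (brighter).
ISO: 20000 → 16000 → 12800 → 10000 → 8000 → 6400 → 5000 → 4000 — 2 1/3 stops lower (darker).
Net so far: 2 2/3 stops darker. Shutter speed: 1/2000 → 1/1600 → 1/1250 → 1/1000 → 1/800 → 1/640 → 1/500 → 1/400 → 1/320.

1/320s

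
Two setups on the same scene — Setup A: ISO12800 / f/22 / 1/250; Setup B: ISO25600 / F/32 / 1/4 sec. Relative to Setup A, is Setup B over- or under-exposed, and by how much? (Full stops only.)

Aperture: f/22 → f/32 — 1 stop narrower (darker).
Shutter speed: 1/250 → 1/125 → 1/60 → 1/30 → 1/15 → 1/8 → 1/4 — 6 stops slower (brighter).
ISO: 12800 → 25600 — 1 stop raised (brighter).
Net: −1 +6 +1 = +6 stops.

6 stops brighter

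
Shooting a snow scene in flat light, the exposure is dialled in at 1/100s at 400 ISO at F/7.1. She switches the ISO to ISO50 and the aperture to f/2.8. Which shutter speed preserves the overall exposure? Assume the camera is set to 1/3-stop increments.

ISO: 400 → 320 → 250 → 200 → 160 → 125 → 100 → 80 → 64 → 50 — 3 stops dropped (darker).
Aperture: f/7.1 → f/6.3 → f/5.6 → f/5 → f/4.5 → f/4 → f/3.5 → f/3.2 → f/2.8 — 2 2/3 stops larger aperture (brighter).
Net change so far: 1/3 stop darker. Offset with the shutter speed: 1/100 → 1/80.

1/80s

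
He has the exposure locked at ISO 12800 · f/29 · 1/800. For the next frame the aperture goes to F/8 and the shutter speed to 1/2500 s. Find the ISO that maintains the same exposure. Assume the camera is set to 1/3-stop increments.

ISO 3200

Aperture: f/29 → f/25 → f/22 → f/20 → f/18 → f/16 → f/14 → f/13 → f/11 → f/10 → f/9 → f/8 — 3 2/3 stops wider (brighter).
Shutter speed: 1/800 → 1/1000 → 1/1250 → 1/1600 → 1/2000 → 1/2500 — 1 2/3 stops shorter (darker).
Net change so far: 2 stops brighter. Offset with the ISO: 12800 → 10000 → 8000 → 6400 → 5000 → 4000 → 3200.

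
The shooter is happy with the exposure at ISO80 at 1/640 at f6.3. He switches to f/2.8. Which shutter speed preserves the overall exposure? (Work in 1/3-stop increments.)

Aperture: f/6.3 → f/5.6 → f/5 → f/4.5 → f/4 → f/3.5 → f/3.2 → f/2.8 — 2 1/3 stops larger aperture (brighter).
Need 2 1/3 stops darker from the shutter speed: 1/640 → 1/800 → 1/1000 → 1/1250 → 1/1600 → 1/2000 → 1/2500 → 1/3200.

1/3200s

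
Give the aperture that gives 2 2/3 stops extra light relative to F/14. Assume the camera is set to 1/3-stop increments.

Aperture: f/14 → f/13 → f/11 → f/10 → f/9 → f/8 → f/7.1 → f/6.3 → f/5.6 — 2 2/3 stops larger aperture (brighter).

f/5.6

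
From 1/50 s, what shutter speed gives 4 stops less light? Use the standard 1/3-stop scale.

Shutter speed: 1/50 → 1/60 → 1/80 → 1/100 → 1/125 → 1/160 → 1/200 → 1/250 → 1/320 → 1/400 → 1/500 → 1/640 → 1/800 — 4 stops faster (darker).

1/800s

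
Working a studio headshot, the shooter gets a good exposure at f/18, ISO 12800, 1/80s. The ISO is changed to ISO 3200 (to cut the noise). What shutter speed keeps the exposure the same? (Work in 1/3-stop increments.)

ISO: 12800 → 10000 → 8000 → 6400 → 5000 → 4000 → 3200 — 2 stops lower (darker).
Need 2 stops brighter from the shutter speed: 1/80 → 1/60 → 1/50 → 1/40 → 1/30 → 1/25 → 1/20.

1/20s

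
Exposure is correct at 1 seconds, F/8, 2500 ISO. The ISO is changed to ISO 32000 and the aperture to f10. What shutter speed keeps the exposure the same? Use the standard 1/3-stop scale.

ISO: 2500 → 3200 → 4000 → 5000 → 6400 → 8000 → 10000 → 12800 → 16000 → 20000 → 25600 → 32000 — 3 2/3 stops raised (brighter).
Aperture: f/8 → f/9 → f/10 — 2/3 stop stopped down (darker).
Net change so far: 3 stops brighter. Offset with the shutter speed: 1 → 0.8 → 0.6 → 0.5 → 0.4 → 0.3 → 1/4 → 1/5 → 1/6 → 1/8.

1/8s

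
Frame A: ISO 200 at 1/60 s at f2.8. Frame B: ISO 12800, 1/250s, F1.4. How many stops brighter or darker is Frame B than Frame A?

6 stops brighter

Aperture: f/2.8 → f/2 → f/1.4 — 2 stops larger aperture (brighter).
Shutter speed: 1/60 → 1/125 → 1/250 — 2 stops shorter (darker).
ISO: 200 → 400 → 800 → 1600 → 3200 → 6400 → 12800 — 6 stops raised (brighter).
Net: +2 −2 +6 = +6 stops.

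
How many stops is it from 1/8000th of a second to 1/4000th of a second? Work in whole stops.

1 stop

1/8000 → 1/4000 — count the steps: 1 stop.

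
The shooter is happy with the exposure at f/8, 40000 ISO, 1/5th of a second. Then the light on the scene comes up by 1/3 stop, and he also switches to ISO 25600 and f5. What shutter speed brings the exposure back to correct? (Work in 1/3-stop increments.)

Scene light: 1/3 stop brighter.
ISO: 40000 → 32000 → 25600 — 2/3 stop dropped (darker).
Aperture: f/8 → f/7.1 → f/6.3 → f/5.6 → f/5 — 1 1/3 stops wider (brighter).
Net so far: 1 stop brighter. Shutter speed: 1/5 → 1/6 → 1/8 → 1/10.

1/10s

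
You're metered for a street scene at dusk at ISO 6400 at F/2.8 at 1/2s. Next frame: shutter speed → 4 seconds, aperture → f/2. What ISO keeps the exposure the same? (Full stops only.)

Shutter speed: 1/2 → 1 → 2 → 4 — 3 stops longer (brighter).
Aperture: f/2.8 → f/2 — 1 stop wider (brighter).
Net change so far: 4 stops brighter. Offset with the ISO: 6400 → 3200 → 1600 → 800 → 400.

ISO 400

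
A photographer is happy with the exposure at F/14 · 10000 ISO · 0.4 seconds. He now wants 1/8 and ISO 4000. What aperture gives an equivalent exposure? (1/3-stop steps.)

Shutter speed: 0.4 → 0.3 → 1/4 → 1/5 → 1/6 → 1/8 — 1 2/3 stops shorter (darker).
ISO: 10000 → 8000 → 6400 → 5000 → 4000 — 1 1/3 stops dropped (darker).
Net change so far: 3 stops darker. Offset with the aperture: f/14 → f/13 → f/11 → f/10 → f/9 → f/8 → f/7.1 → f/6.3 → f/5.6 → f/5.

f/5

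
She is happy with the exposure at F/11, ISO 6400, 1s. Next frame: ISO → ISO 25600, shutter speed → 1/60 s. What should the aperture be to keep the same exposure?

ISO: 6400 → 12800 → 25600 — 2 stops higher (brighter).
Shutter speed: 1 → 1/2 → 1/4 → 1/8 → 1/15 → 1/30 → 1/60 — 6 stops faster (darker).
Net change so far: 4 stops darker. Offset with the aperture: f/11 → f/8 → f/5.6 → f/4 → f/2.8.

f/2.8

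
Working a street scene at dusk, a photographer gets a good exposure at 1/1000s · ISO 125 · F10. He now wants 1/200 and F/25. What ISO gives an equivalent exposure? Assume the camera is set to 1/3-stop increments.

ISO 160

Shutter speed: 1/1000 → 1/800 → 1/640 → 1/500 → 1/400 → 1/320 → 1/250 → 1/200 — 2 1/3 stops slower (brighter).
Aperture: f/10 → f/11 → f/13 → f/14 → f/16 → f/18 → f/20 → f/22 → f/25 — 2 2/3 stops narrower (darker).
Net change so far: 1/3 stop darker. Offset with the ISO: 125 → 160.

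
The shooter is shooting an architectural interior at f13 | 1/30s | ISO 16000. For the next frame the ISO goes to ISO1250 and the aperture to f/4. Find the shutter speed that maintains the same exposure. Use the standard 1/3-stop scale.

ISO: 16000 → 12800 → 10000 → 8000 → 6400 → 5000 → 4000 → 3200 → 2500 → 2000 → 1600 → 1250 — 3 2/3 stops dropped (darker).
Aperture: f/13 → f/11 → f/10 → f/9 → f/8 → f/7.1 → f/6.3 → f/5.6 → f/5 → f/4.5 → f/4 — 3 1/3 stops wider (brighter).
Net change so far: 1/3 stop darker. Offset with the shutter speed: 1/30 → 1/25.

1/25s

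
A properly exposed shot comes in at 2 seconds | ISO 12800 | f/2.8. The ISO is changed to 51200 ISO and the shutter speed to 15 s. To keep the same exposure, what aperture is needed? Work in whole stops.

ISO: 12800 → 25600 → 51200 — 2 stops higher (brighter).
Shutter speed: 2 → 4 → 8 → 15 — 3 stops slower (brighter).
Net change so far: 5 stops brighter. Offset with the aperture: f/2.8 → f/4 → f/5.6 → f/8 → f/11 → f/16.

f/16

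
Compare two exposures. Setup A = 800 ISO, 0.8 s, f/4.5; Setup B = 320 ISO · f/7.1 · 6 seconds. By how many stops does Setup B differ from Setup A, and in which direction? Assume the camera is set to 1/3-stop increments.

Aperture: f/4.5 → f/5 → f/5.6 → f/6.3 → f/7.1 — 1 1/3 stops stopped down (darker).
Shutter speed: 0.8 → 1 → 1.3 → 1.6 → 2 → 2.5 → 3.2 → 4 → 5 → 6 — 3 stops longer (brighter).
ISO: 800 → 640 → 500 → 400 → 320 — 1 1/3 stops dropped (darker).
Net: −1 1/3 +3 −1 1/3 = +1/3 stops.

1/3 stop brighter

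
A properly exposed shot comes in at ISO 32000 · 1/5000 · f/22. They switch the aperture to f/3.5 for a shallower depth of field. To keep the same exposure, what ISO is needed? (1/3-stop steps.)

ISO 800

Aperture: f/22 → f/20 → f/18 → f/16 → f/14 → f/13 → f/11 → f/10 → f/9 → f/8 → f/7.1 → f/6.3 → f/5.6 → f/5 → f/4.5 → f/4 → f/3.5 — 5 1/3 stops wider (brighter).
Need 5 1/3 stops darker from the ISO: 32000 → 25600 → 20000 → 16000 → 12800 → 10000 → 8000 → 6400 → 5000 → 4000 → 3200 → 2500 → 2000 → 1600 → 1250 → 1000 → 800.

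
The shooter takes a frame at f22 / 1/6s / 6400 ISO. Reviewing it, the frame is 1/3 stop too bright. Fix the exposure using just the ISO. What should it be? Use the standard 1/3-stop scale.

Overexposed by 1/3 stop → need 1/3 stop darker.
ISO: 6400 → 5000.

ISO 5000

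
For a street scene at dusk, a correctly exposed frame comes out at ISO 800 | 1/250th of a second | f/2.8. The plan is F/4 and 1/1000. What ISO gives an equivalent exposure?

ISO 6400

Aperture: f/2.8 → f/4 — 1 stop narrower (darker).
Shutter speed: 1/250 → 1/500 → 1/1000 — 2 stops shorter (darker).
Net change so far: 3 stops darker. Offset with the ISO: 800 → 1600 → 3200 → 6400.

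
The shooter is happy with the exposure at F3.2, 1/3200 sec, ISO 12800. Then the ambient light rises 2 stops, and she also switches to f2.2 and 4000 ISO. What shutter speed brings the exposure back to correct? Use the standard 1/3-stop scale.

Scene light: 2 stops brighter.
Aperture: f/3.2 → f/2.8 → f/2.5 → f/2.2 — 1 stop opened up (brighter).
ISO: 12800 → 10000 → 8000 → 6400 → 5000 → 4000 — 1 2/3 stops lower (darker).
Net so far: 1 1/3 stops brighter. Shutter speed: 1/3200 → 1/4000 → 1/5000 → 1/6400 → 1/8000.

1/8000s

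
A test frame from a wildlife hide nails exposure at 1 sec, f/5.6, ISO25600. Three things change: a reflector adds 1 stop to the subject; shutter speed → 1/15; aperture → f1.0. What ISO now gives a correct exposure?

ISO 6400

Scene light: 1 stop brighter.
Shutter speed: 1 → 1/2 → 1/4 → 1/8 → 1/15 — 4 stops shorter (darker).
Aperture: f/5.6 → f/4 → f/2.8 → f/2 → f/1.4 → f/1.0 — 5 stops wider (brighter).
Net so far: 2 stops brighter. ISO: 25600 → 12800 → 6400.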